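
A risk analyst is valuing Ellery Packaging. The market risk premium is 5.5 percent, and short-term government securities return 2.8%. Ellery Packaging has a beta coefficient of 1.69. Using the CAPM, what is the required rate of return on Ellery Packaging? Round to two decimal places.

12.10%

E(R) = R_f + β × MRP = 2.8% + 1.69 × 5.5% = 12.10%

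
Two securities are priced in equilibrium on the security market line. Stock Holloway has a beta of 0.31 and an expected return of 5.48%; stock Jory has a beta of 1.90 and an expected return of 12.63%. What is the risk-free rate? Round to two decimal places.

Both satisfy E(R) = R_f + β·MRP, so the slope of the SML is
MRP = (12.63% − 5.48%) / (1.90 − 0.31) = 7.15% / 1.59 = 4.4969%
R_f = E(R_Holloway) − β_Holloway·MRP = 5.48% − 0.31 × 4.4969% = 4.0860%

4.09%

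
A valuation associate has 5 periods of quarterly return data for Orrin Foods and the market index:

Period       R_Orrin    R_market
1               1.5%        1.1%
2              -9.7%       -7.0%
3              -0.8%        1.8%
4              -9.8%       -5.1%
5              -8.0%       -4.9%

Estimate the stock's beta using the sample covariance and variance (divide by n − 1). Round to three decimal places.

Mean R_i = (1.5 − 9.7 − 0.8 − 9.8 − 8.0) / 5 = -5.3600%
Mean R_m = (1.1 − 7.0 + 1.8 − 5.1 − 4.9) / 5 = -2.8200%
Σ(R_i − R̄_i)(R_m − R̄_m) = 81.7140  ⇒  Cov = 81.7140 / 4 = 20.4285
Σ(R_m − R̄_m)² = 63.7080  ⇒  Var(R_m) = 63.7080 / 4 = 15.9270
β = Cov / Var(R_m) = 20.4285 / 15.9270 = 1.2826

1.283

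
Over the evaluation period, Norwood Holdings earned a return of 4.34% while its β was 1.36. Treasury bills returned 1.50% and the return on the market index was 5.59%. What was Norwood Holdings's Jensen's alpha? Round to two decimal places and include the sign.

-2.72%

Market excess return = 5.59% − 1.50% = 4.09%
CAPM benchmark = R_f + β(R_m − R_f) = 1.50% + 1.36 × 4.09% = 7.0624%
α = actual − benchmark = 4.34% − 7.0624% = -2.72%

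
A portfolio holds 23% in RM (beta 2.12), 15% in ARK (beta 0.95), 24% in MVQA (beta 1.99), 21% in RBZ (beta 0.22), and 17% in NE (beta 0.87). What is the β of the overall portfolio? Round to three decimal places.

1.302

β_P = Σ w_i β_i = 0.23×2.12 + 0.15×0.95 + 0.24×1.99 + 0.21×0.22 + 0.17×0.87 = 1.3018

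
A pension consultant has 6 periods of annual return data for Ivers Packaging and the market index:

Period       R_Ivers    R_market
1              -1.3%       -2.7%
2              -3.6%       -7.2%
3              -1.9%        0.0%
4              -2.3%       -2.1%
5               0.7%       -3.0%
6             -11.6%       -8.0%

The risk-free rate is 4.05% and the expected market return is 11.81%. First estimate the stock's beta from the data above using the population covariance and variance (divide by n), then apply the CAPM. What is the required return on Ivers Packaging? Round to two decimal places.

11.80%

Mean R_i = (-1.3 − 3.6 − 1.9 − 2.3 + 0.7 − 11.6) / 6 = -3.3333%
Mean R_m = (-2.7 − 7.2 + 0.0 − 2.1 − 3.0 − 8.0) / 6 = -3.8333%
Σ(R_i − R̄_i)(R_m − R̄_m) = 48.2933  ⇒  Cov = 48.2933 / 6 = 8.0489
Σ(R_m − R̄_m)² = 48.3733  ⇒  Var(R_m) = 48.3733 / 6 = 8.0622
β = Cov / Var(R_m) = 8.0489 / 8.0622 = 0.9984
MRP = 11.81% − 4.05% = 7.76%
E(R) = R_f + β × MRP = 4.05% + 0.9984 × 7.76% = 11.80%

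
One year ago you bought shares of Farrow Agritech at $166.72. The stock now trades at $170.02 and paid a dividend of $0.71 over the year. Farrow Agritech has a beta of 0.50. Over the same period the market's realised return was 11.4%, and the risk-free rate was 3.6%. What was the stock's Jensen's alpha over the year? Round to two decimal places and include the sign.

Realised HPR = (P1 + D1 − P0) / P0 = (170.02 + 0.71 − 166.72) / 166.72 = 4.01 / 166.72 = 2.4052%
MRP = 11.4% − 3.6% = 7.80%
CAPM required = R_f + β·MRP = 3.6% + 0.50 × 7.8% = 7.5000%
α = realised − required = 2.4052% − 7.5000% = -5.09%

-5.09%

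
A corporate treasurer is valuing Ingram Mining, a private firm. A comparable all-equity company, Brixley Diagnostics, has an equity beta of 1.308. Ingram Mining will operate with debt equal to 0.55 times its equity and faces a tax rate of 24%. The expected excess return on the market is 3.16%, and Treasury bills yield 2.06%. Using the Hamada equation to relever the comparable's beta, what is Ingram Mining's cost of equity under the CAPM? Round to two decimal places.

β_L = β_U × [1 + (1 − t)(D/E)] = 1.308 × [1 + (1 − 0.24) × 0.55]
    = 1.308 × [1 + 0.76 × 0.55] = 1.308 × 1.4180 = 1.8547
E(R) = R_f + β_L × MRP = 2.06% + 1.8547 × 3.16% = 7.92%

7.92%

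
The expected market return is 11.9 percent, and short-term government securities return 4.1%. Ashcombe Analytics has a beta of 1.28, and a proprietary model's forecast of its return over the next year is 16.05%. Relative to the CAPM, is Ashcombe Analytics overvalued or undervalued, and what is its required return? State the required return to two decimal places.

MRP = 11.9% − 4.1% = 7.80%
Required return = R_f + β·MRP = 4.1% + 1.28 × 7.8% = 14.08%
Forecast 16.05% > required 14.08% → the stock plots above the SML → undervalued.

Undervalued; required return 14.08%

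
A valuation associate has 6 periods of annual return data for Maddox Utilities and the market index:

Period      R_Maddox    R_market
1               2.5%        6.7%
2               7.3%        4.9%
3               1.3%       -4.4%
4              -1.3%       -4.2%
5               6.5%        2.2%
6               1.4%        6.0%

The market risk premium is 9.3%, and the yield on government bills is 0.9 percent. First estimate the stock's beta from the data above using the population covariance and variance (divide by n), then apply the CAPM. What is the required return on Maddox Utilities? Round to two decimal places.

4.00%

Mean R_i = (2.5 + 7.3 + 1.3 − 1.3 + 6.5 + 1.4) / 6 = 2.9500%
Mean R_m = (6.7 + 4.9 − 4.4 − 4.2 + 2.2 + 6.0) / 6 = 1.8667%
Σ(R_i − R̄_i)(R_m − R̄_m) = 41.9200  ⇒  Cov = 41.9200 / 6 = 6.9867
Σ(R_m − R̄_m)² = 125.8333  ⇒  Var(R_m) = 125.8333 / 6 = 20.9722
β = Cov / Var(R_m) = 6.9867 / 20.9722 = 0.3331
E(R) = R_f + β × MRP = 0.9% + 0.3331 × 9.3% = 4.00%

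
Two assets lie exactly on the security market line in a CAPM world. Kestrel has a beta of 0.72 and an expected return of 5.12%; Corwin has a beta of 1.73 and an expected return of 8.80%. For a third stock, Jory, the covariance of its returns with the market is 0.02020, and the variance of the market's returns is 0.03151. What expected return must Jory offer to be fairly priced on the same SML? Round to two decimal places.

MRP = (8.80% − 5.12%) / (1.73 − 0.72) = 3.6436%
R_f = 5.12% − 0.72 × 3.6436% = 2.4966%
β_Jory = Cov / Var(R_m) = 0.02020 / 0.03151 = 0.6411
E(R_Jory) = R_f + β × MRP = 2.4966% + 0.6411 × 3.6436% = 4.83%

4.83%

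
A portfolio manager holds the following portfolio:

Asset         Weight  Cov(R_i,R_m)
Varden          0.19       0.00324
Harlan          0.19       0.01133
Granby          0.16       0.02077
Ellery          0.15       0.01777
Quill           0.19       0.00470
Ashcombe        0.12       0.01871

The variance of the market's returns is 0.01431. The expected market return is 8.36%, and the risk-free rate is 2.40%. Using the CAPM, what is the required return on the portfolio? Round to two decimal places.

7.35%

β_Varden = 0.00324 / 0.01431 = 0.2264
β_Harlan = 0.01133 / 0.01431 = 0.7918
β_Granby = 0.02077 / 0.01431 = 1.4514
β_Ellery = 0.01777 / 0.01431 = 1.2418
β_Quill = 0.00470 / 0.01431 = 0.3284
β_Ashcombe = 0.01871 / 0.01431 = 1.3075
β_P = Σ w_i β_i = 0.19×0.2264 + 0.19×0.7918 + 0.16×1.4514 + 0.15×1.2418 + 0.19×0.3284 + 0.12×1.3075 = 0.8312
MRP = 8.36% − 2.40% = 5.96%
E(R_P) = R_f + β_P × MRP = 2.40% + 0.8312 × 5.96% = 7.35%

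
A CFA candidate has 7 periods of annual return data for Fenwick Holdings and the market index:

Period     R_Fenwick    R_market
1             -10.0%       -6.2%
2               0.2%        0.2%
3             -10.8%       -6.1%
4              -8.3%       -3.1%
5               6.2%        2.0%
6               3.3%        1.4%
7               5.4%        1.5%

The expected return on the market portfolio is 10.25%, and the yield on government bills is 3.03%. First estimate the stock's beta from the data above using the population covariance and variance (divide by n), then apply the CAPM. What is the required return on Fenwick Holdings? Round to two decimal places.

17.60%

Mean R_i = (-10.0 + 0.2 − 10.8 − 8.3 + 6.2 + 3.3 + 5.4) / 7 = -2.0000%
Mean R_m = (-6.2 + 0.2 − 6.1 − 3.1 + 2.0 + 1.4 + 1.5) / 7 = -1.4714%
Σ(R_i − R̄_i)(R_m − R̄_m) = 158.1700  ⇒  Cov = 158.1700 / 7 = 22.5957
Σ(R_m − R̄_m)² = 78.3543  ⇒  Var(R_m) = 78.3543 / 7 = 11.1935
β = Cov / Var(R_m) = 22.5957 / 11.1935 = 2.0186
MRP = 10.25% − 3.03% = 7.22%
E(R) = R_f + β × MRP = 3.03% + 2.0186 × 7.22% = 17.60%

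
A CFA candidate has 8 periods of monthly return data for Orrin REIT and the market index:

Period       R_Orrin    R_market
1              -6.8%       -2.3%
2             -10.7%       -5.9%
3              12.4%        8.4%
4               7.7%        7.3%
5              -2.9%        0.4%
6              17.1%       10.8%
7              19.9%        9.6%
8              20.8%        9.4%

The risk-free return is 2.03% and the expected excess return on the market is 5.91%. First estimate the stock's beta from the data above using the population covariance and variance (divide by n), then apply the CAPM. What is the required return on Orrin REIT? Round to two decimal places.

13.25%

Mean R_i = (-6.8 − 10.7 + 12.4 + 7.7 − 2.9 + 17.1 + 19.9 + 20.8) / 8 = 7.1875%
Mean R_m = (-2.3 − 5.9 + 8.4 + 7.3 + 0.4 + 10.8 + 9.6 + 9.4) / 8 = 4.7125%
Σ(R_i − R̄_i)(R_m − R̄_m) = 538.2513  ⇒  Cov = 538.2513 / 8 = 67.2814
Σ(R_m − R̄_m)² = 283.6088  ⇒  Var(R_m) = 283.6088 / 8 = 35.4511
β = Cov / Var(R_m) = 67.2814 / 35.4511 = 1.8979
E(R) = R_f + β × MRP = 2.03% + 1.8979 × 5.91% = 13.25%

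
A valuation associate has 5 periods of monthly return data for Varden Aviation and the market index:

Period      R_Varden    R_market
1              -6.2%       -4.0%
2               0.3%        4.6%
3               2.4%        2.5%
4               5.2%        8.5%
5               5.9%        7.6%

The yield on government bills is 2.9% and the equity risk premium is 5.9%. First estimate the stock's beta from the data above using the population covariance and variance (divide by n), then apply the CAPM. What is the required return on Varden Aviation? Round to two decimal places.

Mean R_i = (-6.2 + 0.3 + 2.4 + 5.2 + 5.9) / 5 = 1.5200%
Mean R_m = (-4.0 + 4.6 + 2.5 + 8.5 + 7.6) / 5 = 3.8400%
Σ(R_i − R̄_i)(R_m − R̄_m) = 92.0360  ⇒  Cov = 92.0360 / 5 = 18.4072
Σ(R_m − R̄_m)² = 99.6920  ⇒  Var(R_m) = 99.6920 / 5 = 19.9384
β = Cov / Var(R_m) = 18.4072 / 19.9384 = 0.9232
E(R) = R_f + β × MRP = 2.9% + 0.9232 × 5.9% = 8.35%

8.35%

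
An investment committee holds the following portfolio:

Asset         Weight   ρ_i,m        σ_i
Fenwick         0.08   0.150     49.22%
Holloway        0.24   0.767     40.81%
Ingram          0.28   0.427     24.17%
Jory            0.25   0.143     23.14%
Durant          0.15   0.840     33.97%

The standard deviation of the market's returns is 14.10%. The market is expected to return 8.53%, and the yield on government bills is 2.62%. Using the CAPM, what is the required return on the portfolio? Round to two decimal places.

β_Fenwick = 0.150 × 49.22% / 14.10% = 0.5236
β_Holloway = 0.767 × 40.81% / 14.10% = 2.2199
β_Ingram = 0.427 × 24.17% / 14.10% = 0.7320
β_Jory = 0.143 × 23.14% / 14.10% = 0.2347
β_Durant = 0.840 × 33.97% / 14.10% = 2.0237
β_P = Σ w_i β_i = 0.08×0.5236 + 0.24×2.2199 + 0.28×0.7320 + 0.25×0.2347 + 0.15×2.0237 = 1.1419
MRP = 8.53% − 2.62% = 5.91%
E(R_P) = R_f + β_P × MRP = 2.62% + 1.1419 × 5.91% = 9.37%

9.37%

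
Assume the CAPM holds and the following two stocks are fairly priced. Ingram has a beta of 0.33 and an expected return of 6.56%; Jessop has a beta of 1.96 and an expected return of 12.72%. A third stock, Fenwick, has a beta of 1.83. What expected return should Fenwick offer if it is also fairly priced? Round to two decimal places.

MRP (SML slope) = (12.72% − 6.56%) / (1.96 − 0.33) = 6.16% / 1.63 = 3.7791%
R_f (intercept) = 6.56% − 0.33 × 3.7791% = 5.3129%
E(R_Fenwick) = R_f + β × MRP = 5.3129% + 1.83 × 3.7791% = 12.23%

12.23%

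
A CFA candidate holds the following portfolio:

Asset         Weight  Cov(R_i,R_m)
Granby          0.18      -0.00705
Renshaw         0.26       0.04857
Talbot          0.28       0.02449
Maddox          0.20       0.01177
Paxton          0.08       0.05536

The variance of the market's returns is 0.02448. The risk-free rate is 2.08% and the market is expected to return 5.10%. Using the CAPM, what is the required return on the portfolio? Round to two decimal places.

5.16%

β_Granby = -0.00705 / 0.02448 = -0.2880
β_Renshaw = 0.04857 / 0.02448 = 1.9841
β_Talbot = 0.02449 / 0.02448 = 1.0004
β_Maddox = 0.01177 / 0.02448 = 0.4808
β_Paxton = 0.05536 / 0.02448 = 2.2614
β_P = Σ w_i β_i = 0.18×-0.2880 + 0.26×1.9841 + 0.28×1.0004 + 0.20×0.4808 + 0.08×2.2614 = 1.0212
MRP = 5.10% − 2.08% = 3.02%
E(R_P) = R_f + β_P × MRP = 2.08% + 1.0212 × 3.02% = 5.16%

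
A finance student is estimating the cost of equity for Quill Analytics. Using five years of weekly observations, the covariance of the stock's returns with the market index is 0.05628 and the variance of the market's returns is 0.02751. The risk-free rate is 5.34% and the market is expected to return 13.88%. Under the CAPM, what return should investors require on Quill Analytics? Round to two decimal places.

22.81%

β = Cov(R_i, R_m) / Var(R_m) = 0.05628 / 0.02751 = 2.0458
MRP = 13.88% − 5.34% = 8.54%
E(R) = R_f + β × MRP = 5.34% + 2.0458 × 8.54% = 22.81%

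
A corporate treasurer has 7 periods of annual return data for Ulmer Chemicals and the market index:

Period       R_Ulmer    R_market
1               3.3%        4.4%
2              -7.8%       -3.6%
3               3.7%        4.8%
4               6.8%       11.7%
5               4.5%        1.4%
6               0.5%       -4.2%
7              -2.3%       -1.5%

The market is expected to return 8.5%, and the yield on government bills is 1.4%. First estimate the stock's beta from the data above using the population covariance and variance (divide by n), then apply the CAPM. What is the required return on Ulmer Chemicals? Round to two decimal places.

6.31%

Mean R_i = (3.3 − 7.8 + 3.7 + 6.8 + 4.5 + 0.5 − 2.3) / 7 = 1.2429%
Mean R_m = (4.4 − 3.6 + 4.8 + 11.7 + 1.4 − 4.2 − 1.5) / 7 = 1.8571%
Σ(R_i − R̄_i)(R_m − R̄_m) = 131.4129  ⇒  Cov = 131.4129 / 7 = 18.7733
Σ(R_m − R̄_m)² = 189.9571  ⇒  Var(R_m) = 189.9571 / 7 = 27.1367
β = Cov / Var(R_m) = 18.7733 / 27.1367 = 0.6918
MRP = 8.5% − 1.4% = 7.10%
E(R) = R_f + β × MRP = 1.4% + 0.6918 × 7.1% = 6.31%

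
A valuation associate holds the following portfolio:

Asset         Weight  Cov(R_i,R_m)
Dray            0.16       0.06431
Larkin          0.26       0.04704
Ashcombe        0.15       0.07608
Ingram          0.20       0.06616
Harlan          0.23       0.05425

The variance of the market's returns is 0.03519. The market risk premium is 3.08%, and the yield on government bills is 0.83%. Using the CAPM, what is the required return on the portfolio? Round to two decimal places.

6.05%

β_Dray = 0.06431 / 0.03519 = 1.8275
β_Larkin = 0.04704 / 0.03519 = 1.3367
β_Ashcombe = 0.07608 / 0.03519 = 2.1620
β_Ingram = 0.06616 / 0.03519 = 1.8801
β_Harlan = 0.05425 / 0.03519 = 1.5416
β_P = Σ w_i β_i = 0.16×1.8275 + 0.26×1.3367 + 0.15×2.1620 + 0.20×1.8801 + 0.23×1.5416 = 1.6948
E(R_P) = R_f + β_P × MRP = 0.83% + 1.6948 × 3.08% = 6.05%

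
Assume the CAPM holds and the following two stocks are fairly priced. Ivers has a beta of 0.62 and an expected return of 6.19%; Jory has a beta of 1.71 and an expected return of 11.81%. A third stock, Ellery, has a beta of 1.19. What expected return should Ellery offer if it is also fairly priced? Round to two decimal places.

MRP (SML slope) = (11.81% − 6.19%) / (1.71 − 0.62) = 5.62% / 1.09 = 5.1560%
R_f (intercept) = 6.19% − 0.62 × 5.1560% = 2.9933%
E(R_Ellery) = R_f + β × MRP = 2.9933% + 1.19 × 5.1560% = 9.13%

9.13%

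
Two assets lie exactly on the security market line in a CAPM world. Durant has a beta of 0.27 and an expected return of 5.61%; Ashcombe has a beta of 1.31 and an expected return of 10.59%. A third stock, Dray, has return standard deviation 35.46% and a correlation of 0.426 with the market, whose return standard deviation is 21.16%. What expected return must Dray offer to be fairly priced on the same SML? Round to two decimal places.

MRP = (10.59% − 5.61%) / (1.31 − 0.27) = 4.7885%
R_f = 5.61% − 0.27 × 4.7885% = 4.3171%
β_Dray = ρ·σ_i/σ_m = 0.426 × 35.46 / 21.16 = 0.7139
E(R_Dray) = R_f + β × MRP = 4.3171% + 0.7139 × 4.7885% = 7.74%

7.74%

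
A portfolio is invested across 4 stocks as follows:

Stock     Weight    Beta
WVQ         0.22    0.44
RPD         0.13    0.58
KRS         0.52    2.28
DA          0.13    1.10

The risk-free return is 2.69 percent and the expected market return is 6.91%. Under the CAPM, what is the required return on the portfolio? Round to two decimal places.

β_P = Σ w_i β_i = 0.22×0.44 + 0.13×0.58 + 0.52×2.28 + 0.13×1.10 = 1.5008
MRP = 6.91% − 2.69% = 4.22%
E(R_P) = R_f + β_P × MRP = 2.69% + 1.5008 × 4.22% = 9.02%

9.02%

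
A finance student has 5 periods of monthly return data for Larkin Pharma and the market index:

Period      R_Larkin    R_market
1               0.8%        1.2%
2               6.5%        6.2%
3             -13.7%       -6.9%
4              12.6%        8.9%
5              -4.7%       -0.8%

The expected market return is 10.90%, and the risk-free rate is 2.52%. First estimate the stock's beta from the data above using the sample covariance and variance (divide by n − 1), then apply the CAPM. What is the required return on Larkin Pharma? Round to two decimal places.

Mean R_i = (0.8 + 6.5 − 13.7 + 12.6 − 4.7) / 5 = 0.3000%
Mean R_m = (1.2 + 6.2 − 6.9 + 8.9 − 0.8) / 5 = 1.7200%
Σ(R_i − R̄_i)(R_m − R̄_m) = 249.1100  ⇒  Cov = 249.1100 / 4 = 62.2775
Σ(R_m − R̄_m)² = 152.5480  ⇒  Var(R_m) = 152.5480 / 4 = 38.1370
β = Cov / Var(R_m) = 62.2775 / 38.1370 = 1.6330
MRP = 10.90% − 2.52% = 8.38%
E(R) = R_f + β × MRP = 2.52% + 1.6330 × 8.38% = 16.20%

16.20%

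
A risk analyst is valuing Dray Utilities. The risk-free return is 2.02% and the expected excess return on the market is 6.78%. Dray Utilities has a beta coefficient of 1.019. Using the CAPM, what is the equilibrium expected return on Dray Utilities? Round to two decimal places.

8.93%

E(R) = R_f + β × MRP = 2.02% + 1.019 × 6.78% = 8.93%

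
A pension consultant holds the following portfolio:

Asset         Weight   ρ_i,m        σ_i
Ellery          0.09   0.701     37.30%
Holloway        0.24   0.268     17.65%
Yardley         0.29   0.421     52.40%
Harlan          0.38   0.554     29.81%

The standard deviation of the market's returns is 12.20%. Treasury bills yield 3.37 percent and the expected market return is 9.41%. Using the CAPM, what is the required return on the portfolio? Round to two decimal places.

β_Ellery = 0.701 × 37.30% / 12.20% = 2.1432
β_Holloway = 0.268 × 17.65% / 12.20% = 0.3877
β_Yardley = 0.421 × 52.40% / 12.20% = 1.8082
β_Harlan = 0.554 × 29.81% / 12.20% = 1.3537
β_P = Σ w_i β_i = 0.09×2.1432 + 0.24×0.3877 + 0.29×1.8082 + 0.38×1.3537 = 1.3247
MRP = 9.41% − 3.37% = 6.04%
E(R_P) = R_f + β_P × MRP = 3.37% + 1.3247 × 6.04% = 11.37%

11.37%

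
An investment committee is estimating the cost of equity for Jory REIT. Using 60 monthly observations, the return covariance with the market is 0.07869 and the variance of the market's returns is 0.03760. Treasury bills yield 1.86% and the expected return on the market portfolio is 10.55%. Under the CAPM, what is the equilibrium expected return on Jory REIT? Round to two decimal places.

20.05%

β = Cov(R_i, R_m) / Var(R_m) = 0.07869 / 0.03760 = 2.0928
MRP = 10.55% − 1.86% = 8.69%
E(R) = R_f + β × MRP = 1.86% + 2.0928 × 8.69% = 20.05%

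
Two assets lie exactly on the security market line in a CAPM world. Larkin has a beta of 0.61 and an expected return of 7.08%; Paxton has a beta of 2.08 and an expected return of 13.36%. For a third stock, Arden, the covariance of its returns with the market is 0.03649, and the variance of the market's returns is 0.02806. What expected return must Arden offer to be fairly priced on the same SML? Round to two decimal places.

10.03%

MRP = (13.36% − 7.08%) / (2.08 − 0.61) = 4.2721%
R_f = 7.08% − 0.61 × 4.2721% = 4.4740%
β_Arden = Cov / Var(R_m) = 0.03649 / 0.02806 = 1.3004
E(R_Arden) = R_f + β × MRP = 4.4740% + 1.3004 × 4.2721% = 10.03%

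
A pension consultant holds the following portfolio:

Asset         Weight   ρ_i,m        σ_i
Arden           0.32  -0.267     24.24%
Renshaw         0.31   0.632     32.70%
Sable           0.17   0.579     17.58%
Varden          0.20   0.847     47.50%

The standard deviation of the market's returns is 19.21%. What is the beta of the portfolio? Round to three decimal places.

β_Arden = -0.267 × 24.24% / 19.21% = -0.3369
β_Renshaw = 0.632 × 32.70% / 19.21% = 1.0758
β_Sable = 0.579 × 17.58% / 19.21% = 0.5299
β_Varden = 0.847 × 47.50% / 19.21% = 2.0944
β_P = Σ w_i β_i = 0.32×-0.3369 + 0.31×1.0758 + 0.17×0.5299 + 0.20×2.0944 = 0.7347

0.735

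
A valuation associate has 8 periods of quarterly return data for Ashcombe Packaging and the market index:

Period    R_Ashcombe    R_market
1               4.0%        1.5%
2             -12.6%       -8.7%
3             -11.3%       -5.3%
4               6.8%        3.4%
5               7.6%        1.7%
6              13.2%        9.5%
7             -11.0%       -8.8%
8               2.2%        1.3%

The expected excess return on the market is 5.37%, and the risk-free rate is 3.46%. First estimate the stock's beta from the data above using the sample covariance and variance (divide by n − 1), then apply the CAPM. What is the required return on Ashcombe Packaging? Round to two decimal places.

11.64%

Mean R_i = (4.0 − 12.6 − 11.3 + 6.8 + 7.6 + 13.2 − 11.0 + 2.2) / 8 = -0.1375%
Mean R_m = (1.5 − 8.7 − 5.3 + 3.4 + 1.7 + 9.5 − 8.8 + 1.3) / 8 = -0.6750%
Σ(R_i − R̄_i)(R_m − R̄_m) = 435.8675  ⇒  Cov = 435.8675 / 7 = 62.2668
Σ(R_m − R̄_m)² = 286.2150  ⇒  Var(R_m) = 286.2150 / 7 = 40.8879
β = Cov / Var(R_m) = 62.2668 / 40.8879 = 1.5229
E(R) = R_f + β × MRP = 3.46% + 1.5229 × 5.37% = 11.64%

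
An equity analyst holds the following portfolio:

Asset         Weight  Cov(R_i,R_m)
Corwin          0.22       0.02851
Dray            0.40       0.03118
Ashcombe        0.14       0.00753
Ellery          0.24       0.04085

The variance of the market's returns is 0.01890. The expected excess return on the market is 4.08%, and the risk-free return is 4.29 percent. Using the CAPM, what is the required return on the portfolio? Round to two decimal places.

β_Corwin = 0.02851 / 0.01890 = 1.5085
β_Dray = 0.03118 / 0.01890 = 1.6497
β_Ashcombe = 0.00753 / 0.01890 = 0.3984
β_Ellery = 0.04085 / 0.01890 = 2.1614
β_P = Σ w_i β_i = 0.22×1.5085 + 0.40×1.6497 + 0.14×0.3984 + 0.24×2.1614 = 1.5663
E(R_P) = R_f + β_P × MRP = 4.29% + 1.5663 × 4.08% = 10.68%

10.68%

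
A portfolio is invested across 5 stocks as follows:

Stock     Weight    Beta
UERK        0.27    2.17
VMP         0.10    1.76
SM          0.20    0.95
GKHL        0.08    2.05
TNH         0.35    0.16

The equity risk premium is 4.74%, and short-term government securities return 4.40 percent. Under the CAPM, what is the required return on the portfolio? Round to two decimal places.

β_P = Σ w_i β_i = 0.27×2.17 + 0.10×1.76 + 0.20×0.95 + 0.08×2.05 + 0.35×0.16 = 1.1719
E(R_P) = R_f + β_P × MRP = 4.40% + 1.1719 × 4.74% = 9.95%

9.95%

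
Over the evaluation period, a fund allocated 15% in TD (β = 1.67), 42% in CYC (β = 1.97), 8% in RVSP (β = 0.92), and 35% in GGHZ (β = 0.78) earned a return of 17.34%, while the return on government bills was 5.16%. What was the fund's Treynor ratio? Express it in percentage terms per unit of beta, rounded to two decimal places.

β_P = 0.15×1.67 + 0.42×1.97 + 0.08×0.92 + 0.35×0.78 = 1.4245
Treynor = (R_P − R_f) / β_P = (17.34% − 5.16%) / 1.4245 = 12.18% / 1.4245 = 8.55%

8.55%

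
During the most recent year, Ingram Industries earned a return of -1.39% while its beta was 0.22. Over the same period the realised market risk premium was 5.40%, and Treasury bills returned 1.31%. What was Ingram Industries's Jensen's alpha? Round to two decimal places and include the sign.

-3.89%

CAPM benchmark = R_f + β(R_m − R_f) = 1.31% + 0.22 × 5.40% = 2.4980%
α = actual − benchmark = -1.39% − 2.4980% = -3.89%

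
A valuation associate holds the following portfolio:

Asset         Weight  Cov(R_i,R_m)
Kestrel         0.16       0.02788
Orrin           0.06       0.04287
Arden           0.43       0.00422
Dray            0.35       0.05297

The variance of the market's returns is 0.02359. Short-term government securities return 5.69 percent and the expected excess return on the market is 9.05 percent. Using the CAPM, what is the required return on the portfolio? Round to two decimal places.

16.20%

β_Kestrel = 0.02788 / 0.02359 = 1.1819
β_Orrin = 0.04287 / 0.02359 = 1.8173
β_Arden = 0.00422 / 0.02359 = 0.1789
β_Dray = 0.05297 / 0.02359 = 2.2454
β_P = Σ w_i β_i = 0.16×1.1819 + 0.06×1.8173 + 0.43×0.1789 + 0.35×2.2454 = 1.1610
E(R_P) = R_f + β_P × MRP = 5.69% + 1.1610 × 9.05% = 16.20%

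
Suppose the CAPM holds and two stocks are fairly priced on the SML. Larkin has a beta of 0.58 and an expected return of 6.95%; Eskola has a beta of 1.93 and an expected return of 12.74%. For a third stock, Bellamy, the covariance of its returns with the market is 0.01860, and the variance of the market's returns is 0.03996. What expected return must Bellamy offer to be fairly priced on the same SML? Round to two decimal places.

6.46%

MRP = (12.74% − 6.95%) / (1.93 − 0.58) = 4.2889%
R_f = 6.95% − 0.58 × 4.2889% = 4.4624%
β_Bellamy = Cov / Var(R_m) = 0.01860 / 0.03996 = 0.4655
E(R_Bellamy) = R_f + β × MRP = 4.4624% + 0.4655 × 4.2889% = 6.46%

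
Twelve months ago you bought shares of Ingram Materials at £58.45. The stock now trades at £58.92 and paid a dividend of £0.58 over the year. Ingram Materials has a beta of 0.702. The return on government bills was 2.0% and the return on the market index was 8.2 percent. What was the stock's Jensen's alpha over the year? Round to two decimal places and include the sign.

Realised HPR = (P1 + D1 − P0) / P0 = (58.92 + 0.58 − 58.45) / 58.45 = 1.05 / 58.45 = 1.7964%
MRP = 8.2% − 2.0% = 6.20%
CAPM required = R_f + β·MRP = 2.0% + 0.702 × 6.2% = 6.3524%
α = realised − required = 1.7964% − 6.3524% = -4.56%

-4.56%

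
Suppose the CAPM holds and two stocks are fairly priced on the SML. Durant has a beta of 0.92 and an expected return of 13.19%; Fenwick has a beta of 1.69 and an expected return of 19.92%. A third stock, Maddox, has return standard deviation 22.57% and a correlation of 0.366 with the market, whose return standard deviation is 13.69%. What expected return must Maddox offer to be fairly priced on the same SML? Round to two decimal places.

10.42%

MRP = (19.92% − 13.19%) / (1.69 − 0.92) = 8.7403%
R_f = 13.19% − 0.92 × 8.7403% = 5.1489%
β_Maddox = ρ·σ_i/σ_m = 0.366 × 22.57 / 13.69 = 0.6034
E(R_Maddox) = R_f + β × MRP = 5.1489% + 0.6034 × 8.7403% = 10.42%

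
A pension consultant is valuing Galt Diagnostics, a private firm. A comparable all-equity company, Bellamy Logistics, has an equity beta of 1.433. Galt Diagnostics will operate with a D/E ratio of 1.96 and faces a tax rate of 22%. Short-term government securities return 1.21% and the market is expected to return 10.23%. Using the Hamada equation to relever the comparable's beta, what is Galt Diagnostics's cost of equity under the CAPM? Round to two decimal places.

33.90%

β_L = β_U × [1 + (1 − t)(D/E)] = 1.433 × [1 + (1 − 0.22) × 1.96]
    = 1.433 × [1 + 0.78 × 1.96] = 1.433 × 2.5288 = 3.6238
MRP = 10.23% − 1.21% = 9.02%
E(R) = R_f + β_L × MRP = 1.21% + 3.6238 × 9.02% = 33.90%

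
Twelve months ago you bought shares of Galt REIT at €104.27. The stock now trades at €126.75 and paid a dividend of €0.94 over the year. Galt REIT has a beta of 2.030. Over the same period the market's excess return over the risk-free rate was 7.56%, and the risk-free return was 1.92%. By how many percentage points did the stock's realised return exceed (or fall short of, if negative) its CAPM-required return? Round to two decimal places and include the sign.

Realised HPR = (P1 + D1 − P0) / P0 = (126.75 + 0.94 − 104.27) / 104.27 = 23.42 / 104.27 = 22.4609%
CAPM required = R_f + β·MRP = 1.92% + 2.030 × 7.56% = 17.26680%
α = realised − required = 22.4609% − 17.26680% = +5.19%

+5.19%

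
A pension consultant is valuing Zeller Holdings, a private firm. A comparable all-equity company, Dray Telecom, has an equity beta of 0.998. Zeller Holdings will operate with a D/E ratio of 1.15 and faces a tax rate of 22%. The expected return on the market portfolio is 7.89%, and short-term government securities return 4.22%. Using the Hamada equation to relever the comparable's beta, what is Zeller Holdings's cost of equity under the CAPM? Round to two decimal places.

11.17%

β_L = β_U × [1 + (1 − t)(D/E)] = 0.998 × [1 + (1 − 0.22) × 1.15]
    = 0.998 × [1 + 0.78 × 1.15] = 0.998 × 1.8970 = 1.8932
MRP = 7.89% − 4.22% = 3.67%
E(R) = R_f + β_L × MRP = 4.22% + 1.8932 × 3.67% = 11.17%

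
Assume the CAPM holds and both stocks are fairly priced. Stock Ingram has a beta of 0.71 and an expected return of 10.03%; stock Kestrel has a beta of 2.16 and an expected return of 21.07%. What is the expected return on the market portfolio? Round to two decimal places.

Both satisfy E(R) = R_f + β·MRP, so the slope of the SML is
MRP = (21.07% − 10.03%) / (2.16 − 0.71) = 11.04% / 1.45 = 7.6138%
R_f = E(R_Ingram) − β_Ingram·MRP = 10.03% − 0.71 × 7.6138% = 4.6242%
E(R_m) = R_f + MRP = 4.6242% + 7.6138% = 12.24%

12.24%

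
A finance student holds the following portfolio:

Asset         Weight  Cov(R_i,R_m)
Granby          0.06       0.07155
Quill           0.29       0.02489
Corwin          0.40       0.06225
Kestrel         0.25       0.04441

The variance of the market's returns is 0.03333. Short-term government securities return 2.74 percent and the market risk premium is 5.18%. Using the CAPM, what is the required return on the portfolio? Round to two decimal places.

10.12%

β_Granby = 0.07155 / 0.03333 = 2.1467
β_Quill = 0.02489 / 0.03333 = 0.7468
β_Corwin = 0.06225 / 0.03333 = 1.8677
β_Kestrel = 0.04441 / 0.03333 = 1.3324
β_P = Σ w_i β_i = 0.06×2.1467 + 0.29×0.7468 + 0.40×1.8677 + 0.25×1.3324 = 1.4256
E(R_P) = R_f + β_P × MRP = 2.74% + 1.4256 × 5.18% = 10.12%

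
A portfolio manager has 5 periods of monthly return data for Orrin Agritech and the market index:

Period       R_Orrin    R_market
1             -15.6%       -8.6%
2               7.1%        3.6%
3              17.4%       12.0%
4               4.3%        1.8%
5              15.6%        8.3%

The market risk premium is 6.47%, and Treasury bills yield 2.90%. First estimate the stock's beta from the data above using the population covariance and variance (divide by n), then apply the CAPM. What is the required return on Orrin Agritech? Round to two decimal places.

Mean R_i = (-15.6 + 7.1 + 17.4 + 4.3 + 15.6) / 5 = 5.7600%
Mean R_m = (-8.6 + 3.6 + 12.0 + 1.8 + 8.3) / 5 = 3.4200%
Σ(R_i − R̄_i)(R_m − R̄_m) = 407.2440  ⇒  Cov = 407.2440 / 5 = 81.4488
Σ(R_m − R̄_m)² = 244.5680  ⇒  Var(R_m) = 244.5680 / 5 = 48.9136
β = Cov / Var(R_m) = 81.4488 / 48.9136 = 1.6652
E(R) = R_f + β × MRP = 2.90% + 1.6652 × 6.47% = 13.67%

13.67%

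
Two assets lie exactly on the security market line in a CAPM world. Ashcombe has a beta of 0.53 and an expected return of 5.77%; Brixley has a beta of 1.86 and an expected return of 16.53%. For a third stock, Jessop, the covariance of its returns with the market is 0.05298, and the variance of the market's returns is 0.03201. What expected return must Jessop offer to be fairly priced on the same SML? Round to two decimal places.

14.87%

MRP = (16.53% − 5.77%) / (1.86 − 0.53) = 8.0902%
R_f = 5.77% − 0.53 × 8.0902% = 1.4822%
β_Jessop = Cov / Var(R_m) = 0.05298 / 0.03201 = 1.6551
E(R_Jessop) = R_f + β × MRP = 1.4822% + 1.6551 × 8.0902% = 14.87%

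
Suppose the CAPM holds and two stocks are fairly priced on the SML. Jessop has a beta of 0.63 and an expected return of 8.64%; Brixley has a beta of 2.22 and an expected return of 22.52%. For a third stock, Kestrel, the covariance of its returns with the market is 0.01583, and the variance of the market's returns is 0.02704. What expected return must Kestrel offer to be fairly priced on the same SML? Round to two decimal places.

MRP = (22.52% − 8.64%) / (2.22 − 0.63) = 8.7296%
R_f = 8.64% − 0.63 × 8.7296% = 3.1404%
β_Kestrel = Cov / Var(R_m) = 0.01583 / 0.02704 = 0.5854
E(R_Kestrel) = R_f + β × MRP = 3.1404% + 0.5854 × 8.7296% = 8.25%

8.25%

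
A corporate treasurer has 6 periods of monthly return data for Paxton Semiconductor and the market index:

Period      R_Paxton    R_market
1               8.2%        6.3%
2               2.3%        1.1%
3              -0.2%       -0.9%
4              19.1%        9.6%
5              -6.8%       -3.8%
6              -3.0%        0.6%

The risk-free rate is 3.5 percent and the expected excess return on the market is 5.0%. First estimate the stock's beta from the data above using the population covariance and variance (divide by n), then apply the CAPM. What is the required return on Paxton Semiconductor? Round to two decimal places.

12.58%

Mean R_i = (8.2 + 2.3 − 0.2 + 19.1 − 6.8 − 3.0) / 6 = 3.2667%
Mean R_m = (6.3 + 1.1 − 0.9 + 9.6 − 3.8 + 0.6) / 6 = 2.1500%
Σ(R_i − R̄_i)(R_m − R̄_m) = 219.6300  ⇒  Cov = 219.6300 / 6 = 36.6050
Σ(R_m − R̄_m)² = 120.9350  ⇒  Var(R_m) = 120.9350 / 6 = 20.1558
β = Cov / Var(R_m) = 36.6050 / 20.1558 = 1.8161
E(R) = R_f + β × MRP = 3.5% + 1.8161 × 5.0% = 12.58%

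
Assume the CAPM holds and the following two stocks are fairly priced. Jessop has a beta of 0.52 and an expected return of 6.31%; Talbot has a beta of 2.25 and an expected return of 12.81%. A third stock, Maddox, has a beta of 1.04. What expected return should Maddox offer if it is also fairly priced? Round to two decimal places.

8.26%

MRP (SML slope) = (12.81% − 6.31%) / (2.25 − 0.52) = 6.50% / 1.73 = 3.7572%
R_f (intercept) = 6.31% − 0.52 × 3.7572% = 4.3563%
E(R_Maddox) = R_f + β × MRP = 4.3563% + 1.04 × 3.7572% = 8.26%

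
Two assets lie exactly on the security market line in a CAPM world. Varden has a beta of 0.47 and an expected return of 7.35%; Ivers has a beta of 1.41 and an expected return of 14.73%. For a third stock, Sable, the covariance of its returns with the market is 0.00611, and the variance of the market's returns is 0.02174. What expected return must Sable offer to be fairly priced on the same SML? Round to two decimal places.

5.87%

MRP = (14.73% − 7.35%) / (1.41 − 0.47) = 7.8511%
R_f = 7.35% − 0.47 × 7.8511% = 3.6600%
β_Sable = Cov / Var(R_m) = 0.00611 / 0.02174 = 0.2810
E(R_Sable) = R_f + β × MRP = 3.6600% + 0.2810 × 7.8511% = 5.87%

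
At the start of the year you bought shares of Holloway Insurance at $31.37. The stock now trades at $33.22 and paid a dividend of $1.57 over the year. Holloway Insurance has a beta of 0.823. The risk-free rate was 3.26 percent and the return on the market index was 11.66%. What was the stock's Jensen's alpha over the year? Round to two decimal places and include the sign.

+0.73%

Realised HPR = (P1 + D1 − P0) / P0 = (33.22 + 1.57 − 31.37) / 31.37 = 3.42 / 31.37 = 10.9021%
MRP = 11.66% − 3.26% = 8.40%
CAPM required = R_f + β·MRP = 3.26% + 0.823 × 8.40% = 10.17320%
α = realised − required = 10.9021% − 10.17320% = +0.73%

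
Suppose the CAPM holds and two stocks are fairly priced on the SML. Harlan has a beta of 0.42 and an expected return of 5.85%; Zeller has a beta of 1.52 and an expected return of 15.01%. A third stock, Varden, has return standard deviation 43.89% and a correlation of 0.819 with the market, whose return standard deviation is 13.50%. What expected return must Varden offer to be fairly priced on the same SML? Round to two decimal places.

24.53%

MRP = (15.01% − 5.85%) / (1.52 − 0.42) = 8.3273%
R_f = 5.85% − 0.42 × 8.3273% = 2.3525%
β_Varden = ρ·σ_i/σ_m = 0.819 × 43.89 / 13.50 = 2.6627
E(R_Varden) = R_f + β × MRP = 2.3525% + 2.6627 × 8.3273% = 24.53%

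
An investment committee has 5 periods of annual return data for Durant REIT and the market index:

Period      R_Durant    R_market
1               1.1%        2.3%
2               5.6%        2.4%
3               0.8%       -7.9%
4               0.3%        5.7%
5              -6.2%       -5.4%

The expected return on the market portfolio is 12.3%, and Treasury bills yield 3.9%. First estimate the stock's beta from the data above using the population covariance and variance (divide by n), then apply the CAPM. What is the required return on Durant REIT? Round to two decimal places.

Mean R_i = (1.1 + 5.6 + 0.8 + 0.3 − 6.2) / 5 = 0.3200%
Mean R_m = (2.3 + 2.4 − 7.9 + 5.7 − 5.4) / 5 = -0.5800%
Σ(R_i − R̄_i)(R_m − R̄_m) = 45.7680  ⇒  Cov = 45.7680 / 5 = 9.1536
Σ(R_m − R̄_m)² = 133.4280  ⇒  Var(R_m) = 133.4280 / 5 = 26.6856
β = Cov / Var(R_m) = 9.1536 / 26.6856 = 0.3430
MRP = 12.3% − 3.9% = 8.40%
E(R) = R_f + β × MRP = 3.9% + 0.3430 × 8.4% = 6.78%

6.78%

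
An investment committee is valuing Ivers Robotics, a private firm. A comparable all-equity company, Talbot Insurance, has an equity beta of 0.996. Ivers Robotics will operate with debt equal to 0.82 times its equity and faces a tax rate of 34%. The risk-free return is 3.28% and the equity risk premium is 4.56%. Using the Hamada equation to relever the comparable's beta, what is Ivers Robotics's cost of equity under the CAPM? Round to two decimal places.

10.28%

β_L = β_U × [1 + (1 − t)(D/E)] = 0.996 × [1 + (1 − 0.34) × 0.82]
    = 0.996 × [1 + 0.66 × 0.82] = 0.996 × 1.5412 = 1.5350
E(R) = R_f + β_L × MRP = 3.28% + 1.5350 × 4.56% = 10.28%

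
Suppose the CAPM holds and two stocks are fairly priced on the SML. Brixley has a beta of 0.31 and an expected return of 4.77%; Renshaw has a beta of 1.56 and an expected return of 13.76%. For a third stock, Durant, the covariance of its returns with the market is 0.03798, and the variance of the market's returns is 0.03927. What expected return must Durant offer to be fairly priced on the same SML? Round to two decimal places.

MRP = (13.76% − 4.77%) / (1.56 − 0.31) = 7.1920%
R_f = 4.77% − 0.31 × 7.1920% = 2.5405%
β_Durant = Cov / Var(R_m) = 0.03798 / 0.03927 = 0.9672
E(R_Durant) = R_f + β × MRP = 2.5405% + 0.9672 × 7.1920% = 9.50%

9.50%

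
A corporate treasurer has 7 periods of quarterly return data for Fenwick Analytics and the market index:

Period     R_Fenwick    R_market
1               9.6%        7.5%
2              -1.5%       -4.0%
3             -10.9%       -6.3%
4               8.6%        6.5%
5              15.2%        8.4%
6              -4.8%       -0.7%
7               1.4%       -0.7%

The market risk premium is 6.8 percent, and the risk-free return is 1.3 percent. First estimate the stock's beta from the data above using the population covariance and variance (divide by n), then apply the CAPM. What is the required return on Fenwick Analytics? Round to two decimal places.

Mean R_i = (9.6 − 1.5 − 10.9 + 8.6 + 15.2 − 4.8 + 1.4) / 7 = 2.5143%
Mean R_m = (7.5 − 4.0 − 6.3 + 6.5 + 8.4 − 0.7 − 0.7) / 7 = 1.5286%
Σ(R_i − R̄_i)(R_m − R̄_m) = 305.7271  ⇒  Cov = 305.7271 / 7 = 43.6753
Σ(R_m − R̄_m)² = 209.3743  ⇒  Var(R_m) = 209.3743 / 7 = 29.9106
β = Cov / Var(R_m) = 43.6753 / 29.9106 = 1.4602
E(R) = R_f + β × MRP = 1.3% + 1.4602 × 6.8% = 11.23%

11.23%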